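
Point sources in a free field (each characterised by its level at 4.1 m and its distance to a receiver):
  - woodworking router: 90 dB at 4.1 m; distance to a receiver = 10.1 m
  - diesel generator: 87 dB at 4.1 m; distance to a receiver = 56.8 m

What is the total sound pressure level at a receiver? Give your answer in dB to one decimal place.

82.2 dB

Propagate each source to the receiver with L = L_ref − 20·log₁₀(r/r_ref), then add intensities.
woodworking router: 90 − 20·log₁₀(10.1/4.1) = 90 − 7.83 = 82.17 dB.
diesel generator: 87 − 20·log₁₀(56.8/4.1) = 87 − 22.83 = 64.17 dB.
Σ 10^(L/10) = 1.674e+08 → L_total = 10·log₁₀(1.674e+08) = 82.24 dB.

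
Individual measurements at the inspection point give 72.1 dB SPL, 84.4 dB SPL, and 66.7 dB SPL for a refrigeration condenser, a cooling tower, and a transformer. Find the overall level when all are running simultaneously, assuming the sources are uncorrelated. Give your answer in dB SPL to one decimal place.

84.7 dB SPL

For uncorrelated sources the intensities add, so convert each level to linear form, sum, and take 10·log₁₀ of the total.
Σ 10^(L/10) = 10^(72.1/10) + 10^(84.4/10) + 10^(66.7/10) = 2.963e+08.
L_total = 10·log₁₀(2.963e+08) = 84.72 dB SPL.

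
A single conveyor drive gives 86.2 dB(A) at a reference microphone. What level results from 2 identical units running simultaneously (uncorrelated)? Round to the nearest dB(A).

L_total = L₁ + 10·log₁₀ N for N identical incoherent sources.
L_total = 86.2 + 10·log₁₀(2) = 86.2 + 3.010 = 89.21 dB(A).

89 dB(A)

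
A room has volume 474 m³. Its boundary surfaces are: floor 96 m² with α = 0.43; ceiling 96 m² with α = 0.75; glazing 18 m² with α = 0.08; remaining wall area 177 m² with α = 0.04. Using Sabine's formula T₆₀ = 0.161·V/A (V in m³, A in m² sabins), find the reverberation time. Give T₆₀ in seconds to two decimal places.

0.63 s

Total absorption A = 96·0.43 + 96·0.75 + 18·0.08 + 177·0.04 = 121.80 m² sabins.
T₆₀ = 0.161·V/A = 0.161·474/121.80 = 0.627 s.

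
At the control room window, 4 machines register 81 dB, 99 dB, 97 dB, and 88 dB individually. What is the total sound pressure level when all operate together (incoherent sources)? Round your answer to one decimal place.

101.4 dB

For uncorrelated sources the intensities add, so convert each level to linear form, sum, and take 10·log₁₀ of the total.
Σ 10^(L/10) = 10^(81/10) + 10^(99/10) + 10^(97/10) + 10^(88/10) = 1.371e+10.
L_total = 10·log₁₀(1.371e+10) = 101.37 dB.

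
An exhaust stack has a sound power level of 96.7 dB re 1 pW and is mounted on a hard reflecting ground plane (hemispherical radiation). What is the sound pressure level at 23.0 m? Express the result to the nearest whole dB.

61 dB

The power spreads over a hemisphere of area 2π·r², so L_p = L_w − 10·log₁₀(2π·r²).
2π·r² = 3324 m², 10·log₁₀ of that is 35.216 dB.
L_p = 96.7 − 35.216 = 61.48 dB.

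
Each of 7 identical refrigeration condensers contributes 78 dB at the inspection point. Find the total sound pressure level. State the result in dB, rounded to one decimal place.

L_total = L₁ + 10·log₁₀ N for N identical incoherent sources.
L_total = 78 + 10·log₁₀(7) = 78 + 8.451 = 86.45 dB.

86.5 dB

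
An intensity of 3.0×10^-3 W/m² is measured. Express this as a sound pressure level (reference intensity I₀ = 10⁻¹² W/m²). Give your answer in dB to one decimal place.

I/I₀ = 3.0×10^-3/10⁻¹² = 3.0×10^9, and L = 10·log₁₀(I/I₀).
L = 10·(0.4771 + 9) = 94.77 dB.

94.8 dB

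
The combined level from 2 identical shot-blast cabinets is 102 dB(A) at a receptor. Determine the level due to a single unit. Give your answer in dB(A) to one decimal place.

99.0 dB(A)

2 equal contributions raise the level by 10·log₁₀ 2 = 3.010 dB, so each unit alone gives 102 − 3.010.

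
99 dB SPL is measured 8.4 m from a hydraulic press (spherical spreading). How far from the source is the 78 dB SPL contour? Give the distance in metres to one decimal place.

94.2 m

For a point source L₁ − L₂ = 20·log₁₀(r₂/r₁), so r₂ = r₁·10^((L₁−L₂)/20).
r₂ = 8.4·10^((99−78)/20) = 8.4·10^(21.0/20) = 94.25 m.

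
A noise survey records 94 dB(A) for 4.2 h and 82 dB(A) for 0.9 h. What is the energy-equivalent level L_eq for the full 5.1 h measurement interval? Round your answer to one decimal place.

L_eq = 10·log₁₀[(1/T)·Σ tᵢ·10^(Lᵢ/10)] with T = 5.1 h.
Σ tᵢ·10^(Lᵢ/10) = 4.2·10^(94/10) + 0.9·10^(82/10) = 1.069e+10.
L_eq = 10·log₁₀(1.069e+10/5.1) = 93.22 dB(A).

93.2 dB(A)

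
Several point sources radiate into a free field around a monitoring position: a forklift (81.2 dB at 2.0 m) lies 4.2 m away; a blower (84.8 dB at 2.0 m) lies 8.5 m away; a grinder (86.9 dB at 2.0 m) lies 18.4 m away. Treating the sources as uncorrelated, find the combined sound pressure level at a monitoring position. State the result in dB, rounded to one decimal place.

77.2 dB

Apply inverse-square spreading to bring every level to the receiver, then sum 10^(L/10).
forklift: 81.2 − 20·log₁₀(4.2/2.0) = 81.2 − 6.44 = 74.76 dB.
blower: 84.8 − 20·log₁₀(8.5/2.0) = 84.8 − 12.57 = 72.23 dB.
grinder: 86.9 − 20·log₁₀(18.4/2.0) = 86.9 − 19.28 = 67.62 dB.
Σ 10^(L/10) = 5.240e+07 → L_total = 10·log₁₀(5.240e+07) = 77.19 dB.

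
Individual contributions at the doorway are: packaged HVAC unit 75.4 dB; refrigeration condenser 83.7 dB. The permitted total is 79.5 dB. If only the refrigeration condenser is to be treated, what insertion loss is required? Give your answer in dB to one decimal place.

Everything except the refrigeration condenser sums to 10^(75.4/10) = 3.467e+07 in linear terms, 75.40 dB.
To meet 79.5 dB overall, the treated refrigeration condenser may contribute at most 10^(79.5/10) − 3.467e+07 = 5.445e+07, i.e. 77.36 dB.
So the refrigeration condenser must be reduced from 83.7 to 77.36 dB: IL = 6.34 dB.

6.3 dB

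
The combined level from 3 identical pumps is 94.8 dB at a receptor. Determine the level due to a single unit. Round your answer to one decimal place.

For N identical incoherent sources L_total = L₁ + 10·log₁₀ N, so L₁ = 94.8 − 10·log₁₀(3) = 94.8 − 4.771.

90.0 dB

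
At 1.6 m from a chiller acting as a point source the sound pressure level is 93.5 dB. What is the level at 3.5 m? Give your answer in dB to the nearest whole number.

87 dB

Point-source attenuation: ΔL = 20·log₁₀(r₂/r₁) = 20·log₁₀(3.5/1.6) = 6.799 dB.
L₂ = 93.5 − 20·log₁₀(3.5/1.6) = 93.5 − 6.799 = 86.70 dB.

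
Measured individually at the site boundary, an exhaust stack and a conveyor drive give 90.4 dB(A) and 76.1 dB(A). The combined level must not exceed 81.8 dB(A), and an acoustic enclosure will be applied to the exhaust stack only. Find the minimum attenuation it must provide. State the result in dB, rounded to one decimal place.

The untreated sources together contribute 10^(76.1/10) = 4.074e+07, i.e. 76.10 dB(A).
The limit corresponds to 10^(81.8/10) = 1.514e+08; subtracting the fixed part leaves 1.106e+08 for the exhaust stack, i.e. 80.44 dB(A).
So the exhaust stack must be reduced from 90.4 to 80.44 dB(A): IL = 9.96 dB.

10.0 dB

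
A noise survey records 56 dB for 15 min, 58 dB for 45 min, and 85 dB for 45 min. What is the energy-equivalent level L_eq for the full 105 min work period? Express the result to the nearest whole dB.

Weight each interval's intensity by its duration and average over T = 105 min:
Σ tᵢ·10^(Lᵢ/10) = 15·10^(56/10) + 45·10^(58/10) + 45·10^(85/10) = 1.426e+10.
L_eq = 10·log₁₀(1.426e+10/105) = 81.33 dB.

81 dB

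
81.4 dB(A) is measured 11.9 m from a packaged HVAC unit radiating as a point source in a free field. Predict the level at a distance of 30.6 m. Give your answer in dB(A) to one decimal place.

73.2 dB(A)

Spherical spreading from a point source gives a 20·log₁₀(r₂/r₁) drop.
L₂ = 81.4 − 20·log₁₀(30.6/11.9) = 81.4 − 8.203 = 73.20 dB(A).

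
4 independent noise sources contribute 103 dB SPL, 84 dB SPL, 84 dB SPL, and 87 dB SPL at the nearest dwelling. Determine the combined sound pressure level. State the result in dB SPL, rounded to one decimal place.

103.2 dB SPL

Incoherent sources combine by intensity addition: L_total = 10·log₁₀(Σ 10^(L_i/10)).
Σ 10^(L/10) = 10^(103/10) + 10^(84/10) + 10^(84/10) + 10^(87/10) = 2.096e+10.
L_total = 10·log₁₀(2.096e+10) = 103.21 dB SPL.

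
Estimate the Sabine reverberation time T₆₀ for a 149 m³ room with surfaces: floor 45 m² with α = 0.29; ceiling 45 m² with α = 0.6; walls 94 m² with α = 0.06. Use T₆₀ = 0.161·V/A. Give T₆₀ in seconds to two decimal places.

0.53 s

A = Σ Sᵢαᵢ = 45·0.29 + 45·0.6 + 94·0.06 = 45.69 m².
T₆₀ = 0.161·V/A = 0.161·149/45.69 = 0.525 s.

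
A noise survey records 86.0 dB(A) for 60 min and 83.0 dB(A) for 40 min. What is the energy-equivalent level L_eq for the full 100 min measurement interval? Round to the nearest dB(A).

85 dB(A)

Weight each interval's intensity by its duration and average over T = 100 min:
Σ tᵢ·10^(Lᵢ/10) = 60·10^(86.0/10) + 40·10^(83.0/10) = 3.187e+10.
L_eq = 10·log₁₀(3.187e+10/100) = 85.03 dB(A).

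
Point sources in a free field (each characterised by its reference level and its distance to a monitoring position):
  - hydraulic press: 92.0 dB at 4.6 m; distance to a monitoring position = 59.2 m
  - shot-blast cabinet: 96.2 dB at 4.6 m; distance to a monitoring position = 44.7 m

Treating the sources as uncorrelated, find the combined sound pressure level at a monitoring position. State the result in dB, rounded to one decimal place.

77.3 dB

Propagate each source to the receiver with L = L_ref − 20·log₁₀(r/r_ref), then add intensities.
hydraulic press: 92.0 − 20·log₁₀(59.2/4.6) = 92.0 − 22.19 = 69.81 dB.
shot-blast cabinet: 96.2 − 20·log₁₀(44.7/4.6) = 96.2 − 19.75 = 76.45 dB.
Σ 10^(L/10) = 5.372e+07 → L_total = 10·log₁₀(5.372e+07) = 77.30 dB.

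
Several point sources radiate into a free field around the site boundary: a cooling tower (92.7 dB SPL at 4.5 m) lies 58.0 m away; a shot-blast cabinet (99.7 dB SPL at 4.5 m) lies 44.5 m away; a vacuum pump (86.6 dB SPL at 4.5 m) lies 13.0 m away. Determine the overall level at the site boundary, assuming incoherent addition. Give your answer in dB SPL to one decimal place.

Apply inverse-square spreading to bring every level to the receiver, then sum 10^(L/10).
cooling tower: 92.7 − 20·log₁₀(58.0/4.5) = 92.7 − 22.20 = 70.50 dB SPL.
shot-blast cabinet: 99.7 − 20·log₁₀(44.5/4.5) = 99.7 − 19.90 = 79.80 dB SPL.
vacuum pump: 86.6 − 20·log₁₀(13.0/4.5) = 86.6 − 9.21 = 77.39 dB SPL.
Σ 10^(L/10) = 1.614e+08 → L_total = 10·log₁₀(1.614e+08) = 82.08 dB SPL.

82.1 dB SPL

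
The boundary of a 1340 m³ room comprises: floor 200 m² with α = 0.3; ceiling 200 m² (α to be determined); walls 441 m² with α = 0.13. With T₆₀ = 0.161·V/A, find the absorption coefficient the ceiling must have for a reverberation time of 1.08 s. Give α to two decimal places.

0.41

A = 0.161·V/T₆₀ = 0.161·1340/1.08 = 199.76 m² sabins.
Absorption from the other surfaces = 200·0.3 + 441·0.13 = 117.33 m², so the ceiling must supply 82.43 m² over 200 m².
α = 82.43/200 = 0.412.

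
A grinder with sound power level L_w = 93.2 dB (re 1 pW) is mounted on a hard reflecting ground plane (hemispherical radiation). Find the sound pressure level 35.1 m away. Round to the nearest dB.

L_p = L_w − 10·log₁₀(2π·r²) with r = 35.1 m.
2π·r² = 7741 m², 10·log₁₀ of that is 38.888 dB.
L_p = 93.2 − 38.888 = 54.31 dB.

54 dB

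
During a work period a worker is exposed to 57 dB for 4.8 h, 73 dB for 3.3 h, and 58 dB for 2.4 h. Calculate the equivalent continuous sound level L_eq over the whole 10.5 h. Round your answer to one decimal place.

68.2 dB

L_eq = 10·log₁₀[(1/T)·Σ tᵢ·10^(Lᵢ/10)] with T = 10.5 h.
Σ tᵢ·10^(Lᵢ/10) = 4.8·10^(57/10) + 3.3·10^(73/10) + 2.4·10^(58/10) = 6.976e+07.
L_eq = 10·log₁₀(6.976e+07/10.5) = 68.22 dB.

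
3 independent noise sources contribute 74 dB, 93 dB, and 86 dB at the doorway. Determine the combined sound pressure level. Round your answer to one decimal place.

93.8 dB

Incoherent sources combine by intensity addition: L_total = 10·log₁₀(Σ 10^(L_i/10)).
Σ 10^(L/10) = 10^(74/10) + 10^(93/10) + 10^(86/10) = 2.418e+09.
L_total = 10·log₁₀(2.418e+09) = 93.84 dB.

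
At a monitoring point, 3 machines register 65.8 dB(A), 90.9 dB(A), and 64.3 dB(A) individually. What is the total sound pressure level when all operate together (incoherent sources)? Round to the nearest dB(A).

91 dB(A)

Incoherent sources combine by intensity addition: L_total = 10·log₁₀(Σ 10^(L_i/10)).
Σ 10^(L/10) = 10^(65.8/10) + 10^(90.9/10) + 10^(64.3/10) = 1.237e+09.
L_total = 10·log₁₀(1.237e+09) = 90.92 dB(A).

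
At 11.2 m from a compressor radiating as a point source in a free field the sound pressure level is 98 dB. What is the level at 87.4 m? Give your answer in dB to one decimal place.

For a point source, L₂ = L₁ − 20·log₁₀(r₂/r₁).
L₂ = 98 − 20·log₁₀(87.4/11.2) = 98 − 17.846 = 80.15 dB.

80.2 dB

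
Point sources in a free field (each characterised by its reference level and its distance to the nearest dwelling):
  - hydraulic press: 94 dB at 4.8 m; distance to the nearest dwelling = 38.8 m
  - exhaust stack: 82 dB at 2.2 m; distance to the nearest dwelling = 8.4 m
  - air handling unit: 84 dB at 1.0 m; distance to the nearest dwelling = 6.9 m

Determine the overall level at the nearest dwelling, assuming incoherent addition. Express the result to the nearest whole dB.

77 dB

Propagate each source to the receiver with L = L_ref − 20·log₁₀(r/r_ref), then add intensities.
hydraulic press: 94 − 20·log₁₀(38.8/4.8) = 94 − 18.15 = 75.85 dB.
exhaust stack: 82 − 20·log₁₀(8.4/2.2) = 82 − 11.64 = 70.36 dB.
air handling unit: 84 − 20·log₁₀(6.9/1.0) = 84 − 16.78 = 67.22 dB.
Σ 10^(L/10) = 5.459e+07 → L_total = 10·log₁₀(5.459e+07) = 77.37 dB.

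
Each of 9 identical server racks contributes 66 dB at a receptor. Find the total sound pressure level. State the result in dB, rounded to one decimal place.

75.5 dB

N identical incoherent sources raise the level by 10·log₁₀ N.
L_total = 66 + 10·log₁₀(9) = 66 + 9.542 = 75.54 dB.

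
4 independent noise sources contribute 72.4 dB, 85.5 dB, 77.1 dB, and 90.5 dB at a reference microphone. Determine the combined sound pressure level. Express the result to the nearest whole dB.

92 dB

Incoherent sources combine by intensity addition: L_total = 10·log₁₀(Σ 10^(L_i/10)).
Σ 10^(L/10) = 10^(72.4/10) + 10^(85.5/10) + 10^(77.1/10) + 10^(90.5/10) = 1.545e+09.
L_total = 10·log₁₀(1.545e+09) = 91.89 dB.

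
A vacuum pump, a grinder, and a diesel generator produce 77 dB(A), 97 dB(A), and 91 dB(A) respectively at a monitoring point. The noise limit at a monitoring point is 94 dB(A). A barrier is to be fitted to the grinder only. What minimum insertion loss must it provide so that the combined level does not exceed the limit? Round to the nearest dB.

Fixed contribution from the other sources: Σ 10^(L/10) = 10^(77/10) + 10^(91/10) = 1.309e+09 (91.17 dB(A)).
To meet 94 dB(A) overall, the treated grinder may contribute at most 10^(94/10) − 1.309e+09 = 1.203e+09, i.e. 90.80 dB(A).
So the grinder must be reduced from 97 to 90.80 dB(A): IL = 6.20 dB.

6 dB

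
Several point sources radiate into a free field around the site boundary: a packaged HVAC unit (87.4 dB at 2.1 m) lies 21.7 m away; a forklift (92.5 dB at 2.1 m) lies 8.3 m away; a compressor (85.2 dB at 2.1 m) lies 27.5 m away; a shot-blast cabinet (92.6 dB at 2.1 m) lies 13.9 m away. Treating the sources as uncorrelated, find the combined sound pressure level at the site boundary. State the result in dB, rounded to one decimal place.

Propagate each source to the receiver with L = L_ref − 20·log₁₀(r/r_ref), then add intensities.
packaged HVAC unit: 87.4 − 20·log₁₀(21.7/2.1) = 87.4 − 20.28 = 67.12 dB.
forklift: 92.5 − 20·log₁₀(8.3/2.1) = 92.5 − 11.94 = 80.56 dB.
compressor: 85.2 − 20·log₁₀(27.5/2.1) = 85.2 − 22.34 = 62.86 dB.
shot-blast cabinet: 92.6 − 20·log₁₀(13.9/2.1) = 92.6 − 16.42 = 76.18 dB.
Σ 10^(L/10) = 1.624e+08 → L_total = 10·log₁₀(1.624e+08) = 82.11 dB.

82.1 dB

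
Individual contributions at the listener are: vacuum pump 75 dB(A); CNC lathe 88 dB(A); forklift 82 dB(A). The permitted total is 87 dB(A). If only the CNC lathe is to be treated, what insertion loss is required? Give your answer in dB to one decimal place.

3.1 dB

Fixed contribution from the other sources: Σ 10^(L/10) = 10^(75/10) + 10^(82/10) = 1.901e+08 (82.79 dB(A)).
To meet 87 dB(A) overall, the treated CNC lathe may contribute at most 10^(87/10) − 1.901e+08 = 3.111e+08, i.e. 84.93 dB(A).
So the CNC lathe must be reduced from 88 to 84.93 dB(A): IL = 3.07 dB.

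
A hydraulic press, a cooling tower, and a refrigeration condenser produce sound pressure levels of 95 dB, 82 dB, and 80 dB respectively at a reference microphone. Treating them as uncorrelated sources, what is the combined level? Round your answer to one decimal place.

For uncorrelated sources the intensities add, so convert each level to linear form, sum, and take 10·log₁₀ of the total.
Σ 10^(L/10) = 10^(95/10) + 10^(82/10) + 10^(80/10) = 3.421e+09.
L_total = 10·log₁₀(3.421e+09) = 95.34 dB.

95.3 dB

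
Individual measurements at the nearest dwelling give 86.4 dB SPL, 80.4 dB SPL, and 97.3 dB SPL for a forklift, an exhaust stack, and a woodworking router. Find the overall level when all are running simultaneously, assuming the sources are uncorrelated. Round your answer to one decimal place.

97.7 dB SPL

For uncorrelated sources the intensities add, so convert each level to linear form, sum, and take 10·log₁₀ of the total.
Σ 10^(L/10) = 10^(86.4/10) + 10^(80.4/10) + 10^(97.3/10) = 5.916e+09.
L_total = 10·log₁₀(5.916e+09) = 97.72 dB SPL.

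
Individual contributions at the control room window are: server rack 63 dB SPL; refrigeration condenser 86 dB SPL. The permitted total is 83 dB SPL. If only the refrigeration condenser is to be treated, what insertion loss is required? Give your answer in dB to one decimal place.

3.0 dB

Fixed contribution from the other source: Σ 10^(L/10) = 10^(63/10) = 1.995e+06 (63.00 dB SPL).
The limit corresponds to 10^(83/10) = 1.995e+08; subtracting the fixed part leaves 1.975e+08 for the refrigeration condenser, i.e. 82.96 dB SPL.
So the refrigeration condenser must be reduced from 86 to 82.96 dB SPL: IL = 3.04 dB.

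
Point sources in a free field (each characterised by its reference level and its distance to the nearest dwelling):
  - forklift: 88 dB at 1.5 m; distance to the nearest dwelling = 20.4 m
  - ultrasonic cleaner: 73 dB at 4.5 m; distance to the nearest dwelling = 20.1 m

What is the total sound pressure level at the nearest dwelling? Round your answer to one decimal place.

66.4 dB

First find each source's level at the receiver (point-source: −20·log₁₀(r/r_ref)), then combine on an intensity basis.
forklift: 88 − 20·log₁₀(20.4/1.5) = 88 − 22.67 = 65.33 dB.
ultrasonic cleaner: 73 − 20·log₁₀(20.1/4.5) = 73 − 13.00 = 60.00 dB.
Σ 10^(L/10) = 4.411e+06 → L_total = 10·log₁₀(4.411e+06) = 66.45 dB.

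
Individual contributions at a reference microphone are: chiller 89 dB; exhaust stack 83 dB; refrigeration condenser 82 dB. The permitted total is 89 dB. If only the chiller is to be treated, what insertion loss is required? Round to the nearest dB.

3 dB

The untreated sources together contribute 10^(83/10) + 10^(82/10) = 3.580e+08, i.e. 85.54 dB.
The limit corresponds to 10^(89/10) = 7.943e+08; subtracting the fixed part leaves 4.363e+08 for the chiller, i.e. 86.40 dB.
Required insertion loss = 89 − 86.40 = 2.60 dB.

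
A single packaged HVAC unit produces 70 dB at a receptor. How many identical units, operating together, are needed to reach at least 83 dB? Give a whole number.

20

Need L₁ + 10·log₁₀ N ≥ 83, i.e. log₁₀ N ≥ 1.30.
N ≥ 10^(13.0/10) = 19.953, so N = 20.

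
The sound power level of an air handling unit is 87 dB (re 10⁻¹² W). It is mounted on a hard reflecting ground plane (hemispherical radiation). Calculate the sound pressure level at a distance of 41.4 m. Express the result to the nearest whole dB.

The power spreads over a hemisphere of area 2π·r², so L_p = L_w − 10·log₁₀(2π·r²).
2π·r² = 1.077e+04 m², 10·log₁₀ of that is 40.322 dB.
L_p = 87 − 40.322 = 46.68 dB.

47 dB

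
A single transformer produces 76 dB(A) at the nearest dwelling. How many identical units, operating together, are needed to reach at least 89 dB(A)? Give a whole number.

20

The shortfall is 89 − 76 = 13.0 dB, and N units add 10·log₁₀ N, so need 10·log₁₀ N ≥ 13.0.
N ≥ 10^(13.0/10) = 19.953, so N = 20.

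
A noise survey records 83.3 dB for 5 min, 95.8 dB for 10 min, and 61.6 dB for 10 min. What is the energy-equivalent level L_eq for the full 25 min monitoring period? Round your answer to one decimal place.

Weight each interval's intensity by its duration and average over T = 25 min:
Σ tᵢ·10^(Lᵢ/10) = 5·10^(83.3/10) + 10·10^(95.8/10) + 10·10^(61.6/10) = 3.910e+10.
L_eq = 10·log₁₀(3.910e+10/25) = 91.94 dB.

91.9 dB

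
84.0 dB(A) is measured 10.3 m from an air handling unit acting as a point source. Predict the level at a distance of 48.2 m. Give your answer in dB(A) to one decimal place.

Point-source attenuation: ΔL = 20·log₁₀(r₂/r₁) = 20·log₁₀(48.2/10.3) = 13.404 dB.
L₂ = 84.0 − 20·log₁₀(48.2/10.3) = 84.0 − 13.404 = 70.60 dB(A).

70.6 dB(A)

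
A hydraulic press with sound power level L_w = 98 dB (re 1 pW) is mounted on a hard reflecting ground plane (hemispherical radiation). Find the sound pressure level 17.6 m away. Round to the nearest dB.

65 dB

L_p = L_w − 10·log₁₀(2π·r²) with r = 17.6 m.
2π·r² = 1946 m², 10·log₁₀ of that is 32.892 dB.
L_p = 98 − 32.892 = 65.11 dB.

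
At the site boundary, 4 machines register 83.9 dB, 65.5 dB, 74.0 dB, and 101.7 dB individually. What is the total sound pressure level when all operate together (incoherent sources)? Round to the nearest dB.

102 dB

Incoherent sources combine by intensity addition: L_total = 10·log₁₀(Σ 10^(L_i/10)).
Σ 10^(L/10) = 10^(83.9/10) + 10^(65.5/10) + 10^(74.0/10) + 10^(101.7/10) = 1.507e+10.
L_total = 10·log₁₀(1.507e+10) = 101.78 dB.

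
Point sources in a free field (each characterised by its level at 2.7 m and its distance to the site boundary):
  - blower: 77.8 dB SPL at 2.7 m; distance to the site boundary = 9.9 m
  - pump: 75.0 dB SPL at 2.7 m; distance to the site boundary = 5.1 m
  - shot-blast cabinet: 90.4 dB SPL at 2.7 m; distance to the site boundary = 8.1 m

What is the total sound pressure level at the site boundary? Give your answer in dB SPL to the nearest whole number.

First find each source's level at the receiver (point-source: −20·log₁₀(r/r_ref)), then combine on an intensity basis.
blower: 77.8 − 20·log₁₀(9.9/2.7) = 77.8 − 11.29 = 66.51 dB SPL.
pump: 75.0 − 20·log₁₀(5.1/2.7) = 75.0 − 5.52 = 69.48 dB SPL.
shot-blast cabinet: 90.4 − 20·log₁₀(8.1/2.7) = 90.4 − 9.54 = 80.86 dB SPL.
Σ 10^(L/10) = 1.352e+08 → L_total = 10·log₁₀(1.352e+08) = 81.31 dB SPL.

81 dB SPL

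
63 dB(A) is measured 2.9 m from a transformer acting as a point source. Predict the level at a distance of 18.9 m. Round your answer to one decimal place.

46.7 dB(A)

Spherical spreading from a point source gives a 20·log₁₀(r₂/r₁) drop.
L₂ = 63 − 20·log₁₀(18.9/2.9) = 63 − 16.281 = 46.72 dB(A).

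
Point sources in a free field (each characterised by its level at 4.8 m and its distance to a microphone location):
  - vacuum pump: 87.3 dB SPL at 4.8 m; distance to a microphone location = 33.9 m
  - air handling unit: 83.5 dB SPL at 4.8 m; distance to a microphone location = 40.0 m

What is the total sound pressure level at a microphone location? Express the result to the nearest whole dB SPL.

71 dB SPL

First find each source's level at the receiver (point-source: −20·log₁₀(r/r_ref)), then combine on an intensity basis.
vacuum pump: 87.3 − 20·log₁₀(33.9/4.8) = 87.3 − 16.98 = 70.32 dB SPL.
air handling unit: 83.5 − 20·log₁₀(40.0/4.8) = 83.5 − 18.42 = 65.08 dB SPL.
Σ 10^(L/10) = 1.399e+07 → L_total = 10·log₁₀(1.399e+07) = 71.46 dB SPL.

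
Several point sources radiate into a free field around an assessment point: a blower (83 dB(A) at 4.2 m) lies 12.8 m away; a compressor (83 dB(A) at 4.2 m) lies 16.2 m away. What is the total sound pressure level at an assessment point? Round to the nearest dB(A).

75 dB(A)

Apply inverse-square spreading to bring every level to the receiver, then sum 10^(L/10).
blower: 83 − 20·log₁₀(12.8/4.2) = 83 − 9.68 = 73.32 dB(A).
compressor: 83 − 20·log₁₀(16.2/4.2) = 83 − 11.73 = 71.27 dB(A).
Σ 10^(L/10) = 3.489e+07 → L_total = 10·log₁₀(3.489e+07) = 75.43 dB(A).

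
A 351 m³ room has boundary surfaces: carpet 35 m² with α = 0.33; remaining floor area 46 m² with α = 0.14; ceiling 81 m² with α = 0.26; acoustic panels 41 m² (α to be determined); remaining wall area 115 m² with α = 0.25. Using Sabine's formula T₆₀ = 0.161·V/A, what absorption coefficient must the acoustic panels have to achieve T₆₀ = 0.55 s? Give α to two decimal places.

0.85

A = 0.161·V/T₆₀ = 0.161·351/0.55 = 102.75 m² sabins.
Absorption from the other surfaces = 35·0.33 + 46·0.14 + 81·0.26 + 115·0.25 = 67.80 m², so the acoustic panels must supply 34.95 m² over 41 m².
α = 34.95/41 = 0.852.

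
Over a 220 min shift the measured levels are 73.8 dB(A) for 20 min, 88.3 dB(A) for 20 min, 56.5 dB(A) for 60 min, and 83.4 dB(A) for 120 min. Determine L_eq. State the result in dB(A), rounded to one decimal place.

82.6 dB(A)

Weight each interval's intensity by its duration and average over T = 220 min:
Σ tᵢ·10^(Lᵢ/10) = 20·10^(73.8/10) + 20·10^(88.3/10) + 60·10^(56.5/10) + 120·10^(83.4/10) = 4.028e+10.
L_eq = 10·log₁₀(4.028e+10/220) = 82.63 dB(A).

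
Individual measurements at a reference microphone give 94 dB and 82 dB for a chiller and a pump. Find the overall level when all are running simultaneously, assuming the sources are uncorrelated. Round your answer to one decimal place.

For uncorrelated sources the intensities add, so convert each level to linear form, sum, and take 10·log₁₀ of the total.
Σ 10^(L/10) = 10^(94/10) + 10^(82/10) = 2.670e+09.
L_total = 10·log₁₀(2.670e+09) = 94.27 dB.

94.3 dB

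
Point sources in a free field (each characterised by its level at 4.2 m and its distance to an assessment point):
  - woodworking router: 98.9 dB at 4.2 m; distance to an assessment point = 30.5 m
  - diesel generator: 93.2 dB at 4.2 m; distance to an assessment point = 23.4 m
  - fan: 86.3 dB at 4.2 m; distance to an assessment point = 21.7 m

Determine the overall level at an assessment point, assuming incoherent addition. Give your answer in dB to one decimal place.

Propagate each source to the receiver with L = L_ref − 20·log₁₀(r/r_ref), then add intensities.
woodworking router: 98.9 − 20·log₁₀(30.5/4.2) = 98.9 − 17.22 = 81.68 dB.
diesel generator: 93.2 − 20·log₁₀(23.4/4.2) = 93.2 − 14.92 = 78.28 dB.
fan: 86.3 − 20·log₁₀(21.7/4.2) = 86.3 − 14.26 = 72.04 dB.
Σ 10^(L/10) = 2.305e+08 → L_total = 10·log₁₀(2.305e+08) = 83.63 dB.

83.6 dB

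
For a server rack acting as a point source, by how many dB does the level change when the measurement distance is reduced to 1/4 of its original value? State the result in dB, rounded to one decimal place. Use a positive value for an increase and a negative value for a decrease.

Point-source spreading: ΔL = −20·log₁₀(r₂/r₁).
ΔL = −20·log₁₀(0.25) = +12.04 dB.

+12.0 dB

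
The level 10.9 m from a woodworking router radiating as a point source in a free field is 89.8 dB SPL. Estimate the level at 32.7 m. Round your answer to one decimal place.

Point-source attenuation: ΔL = 20·log₁₀(r₂/r₁) = 20·log₁₀(32.7/10.9) = 9.542 dB.
L₂ = 89.8 − 20·log₁₀(32.7/10.9) = 89.8 − 9.542 = 80.26 dB SPL.

80.3 dB SPL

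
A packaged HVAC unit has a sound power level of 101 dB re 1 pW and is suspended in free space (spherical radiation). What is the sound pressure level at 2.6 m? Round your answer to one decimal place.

81.7 dB

The power spreads over a sphere of area 4π·r², so L_p = L_w − 10·log₁₀(4π·r²).
4π·r² = 84.95 m², 10·log₁₀ of that is 19.292 dB.
L_p = 101 − 19.292 = 81.71 dB.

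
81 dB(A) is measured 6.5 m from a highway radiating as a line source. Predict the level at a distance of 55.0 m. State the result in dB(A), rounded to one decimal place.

Cylindrical spreading from a line source gives a 10·log₁₀(r₂/r₁) drop.
L₂ = 81 − 10·log₁₀(55.0/6.5) = 81 − 9.274 = 71.73 dB(A).

71.7 dB(A)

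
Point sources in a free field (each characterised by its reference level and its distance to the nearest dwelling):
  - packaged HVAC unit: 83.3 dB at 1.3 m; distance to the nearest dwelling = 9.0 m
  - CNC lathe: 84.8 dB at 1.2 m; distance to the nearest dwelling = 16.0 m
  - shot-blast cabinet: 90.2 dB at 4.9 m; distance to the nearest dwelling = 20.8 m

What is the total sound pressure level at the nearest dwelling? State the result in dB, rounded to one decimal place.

78.1 dB

Propagate each source to the receiver with L = L_ref − 20·log₁₀(r/r_ref), then add intensities.
packaged HVAC unit: 83.3 − 20·log₁₀(9.0/1.3) = 83.3 − 16.81 = 66.49 dB.
CNC lathe: 84.8 − 20·log₁₀(16.0/1.2) = 84.8 − 22.50 = 62.30 dB.
shot-blast cabinet: 90.2 − 20·log₁₀(20.8/4.9) = 90.2 − 12.56 = 77.64 dB.
Σ 10^(L/10) = 6.427e+07 → L_total = 10·log₁₀(6.427e+07) = 78.08 dB.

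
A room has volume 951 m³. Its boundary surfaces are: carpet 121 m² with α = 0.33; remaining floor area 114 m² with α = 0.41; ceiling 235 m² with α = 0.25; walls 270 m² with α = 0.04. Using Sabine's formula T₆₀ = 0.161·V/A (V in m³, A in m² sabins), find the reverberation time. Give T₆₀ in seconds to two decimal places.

0.98 s

Summing Sᵢαᵢ: 121·0.33 + 114·0.41 + 235·0.25 + 270·0.04 = 156.22 m².
T₆₀ = 0.161·V/A = 0.161·951/156.22 = 0.980 s.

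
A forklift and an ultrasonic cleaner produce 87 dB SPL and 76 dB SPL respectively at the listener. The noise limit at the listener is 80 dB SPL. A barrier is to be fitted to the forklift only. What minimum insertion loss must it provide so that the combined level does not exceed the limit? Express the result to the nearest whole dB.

9 dB

Everything except the forklift sums to 10^(76/10) = 3.981e+07 in linear terms, 76.00 dB SPL.
The limit corresponds to 10^(80/10) = 1.000e+08; subtracting the fixed part leaves 6.019e+07 for the forklift, i.e. 77.80 dB SPL.
Required insertion loss = 87 − 77.80 = 9.20 dB.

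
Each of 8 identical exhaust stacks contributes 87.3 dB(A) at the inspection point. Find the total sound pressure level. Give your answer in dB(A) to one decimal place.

96.3 dB(A)

L_total = L₁ + 10·log₁₀ N for N identical incoherent sources.
L_total = 87.3 + 10·log₁₀(8) = 87.3 + 9.031 = 96.33 dB(A).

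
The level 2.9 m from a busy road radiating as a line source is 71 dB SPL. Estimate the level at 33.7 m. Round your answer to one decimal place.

Line-source attenuation: ΔL = 10·log₁₀(r₂/r₁) = 10·log₁₀(33.7/2.9) = 10.652 dB.
L₂ = 71 − 10·log₁₀(33.7/2.9) = 71 − 10.652 = 60.35 dB SPL.

60.3 dB SPL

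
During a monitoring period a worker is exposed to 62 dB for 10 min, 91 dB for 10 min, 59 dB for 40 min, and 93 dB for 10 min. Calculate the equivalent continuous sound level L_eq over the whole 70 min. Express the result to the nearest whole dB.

The energy average is taken in the linear domain: L_eq = 10·log₁₀[(Σ tᵢ·10^(Lᵢ/10))/T], T = 70 min.
Σ tᵢ·10^(Lᵢ/10) = 10·10^(62/10) + 10·10^(91/10) + 40·10^(59/10) + 10·10^(93/10) = 3.259e+10.
L_eq = 10·log₁₀(3.259e+10/70) = 86.68 dB.

87 dB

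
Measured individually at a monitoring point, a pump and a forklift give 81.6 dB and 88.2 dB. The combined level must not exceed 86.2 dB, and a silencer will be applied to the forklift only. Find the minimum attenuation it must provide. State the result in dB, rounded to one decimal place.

Everything except the forklift sums to 10^(81.6/10) = 1.445e+08 in linear terms, 81.60 dB.
The limit corresponds to 10^(86.2/10) = 4.169e+08; subtracting the fixed part leaves 2.723e+08 for the forklift, i.e. 84.35 dB.
So the forklift must be reduced from 88.2 to 84.35 dB: IL = 3.85 dB.

3.8 dB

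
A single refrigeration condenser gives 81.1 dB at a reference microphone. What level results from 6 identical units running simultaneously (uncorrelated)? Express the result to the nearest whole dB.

L_total = L₁ + 10·log₁₀ N for N identical incoherent sources.
L_total = 81.1 + 10·log₁₀(6) = 81.1 + 7.782 = 88.88 dB.

89 dB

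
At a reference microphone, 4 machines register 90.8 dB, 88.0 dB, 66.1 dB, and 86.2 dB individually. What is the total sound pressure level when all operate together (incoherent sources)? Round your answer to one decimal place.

93.5 dB

For uncorrelated sources the intensities add, so convert each level to linear form, sum, and take 10·log₁₀ of the total.
Σ 10^(L/10) = 10^(90.8/10) + 10^(88.0/10) + 10^(66.1/10) + 10^(86.2/10) = 2.254e+09.
L_total = 10·log₁₀(2.254e+09) = 93.53 dB.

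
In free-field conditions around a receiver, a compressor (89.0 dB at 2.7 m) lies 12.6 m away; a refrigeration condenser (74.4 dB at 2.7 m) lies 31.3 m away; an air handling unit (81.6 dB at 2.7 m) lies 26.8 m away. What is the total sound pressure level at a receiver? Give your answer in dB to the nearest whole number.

76 dB

Propagate each source to the receiver with L = L_ref − 20·log₁₀(r/r_ref), then add intensities.
compressor: 89.0 − 20·log₁₀(12.6/2.7) = 89.0 − 13.38 = 75.62 dB.
refrigeration condenser: 74.4 − 20·log₁₀(31.3/2.7) = 74.4 − 21.28 = 53.12 dB.
air handling unit: 81.6 − 20·log₁₀(26.8/2.7) = 81.6 − 19.94 = 61.66 dB.
Σ 10^(L/10) = 3.815e+07 → L_total = 10·log₁₀(3.815e+07) = 75.81 dB.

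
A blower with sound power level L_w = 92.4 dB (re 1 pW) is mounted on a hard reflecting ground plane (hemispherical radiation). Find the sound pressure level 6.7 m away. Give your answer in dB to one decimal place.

67.9 dB

Free-field hemispherical radiation: L_p = L_w − 10·log₁₀(2π·r²), r = 6.7 m.
2π·r² = 282.1 m², 10·log₁₀ of that is 24.503 dB.
L_p = 92.4 − 24.503 = 67.90 dB.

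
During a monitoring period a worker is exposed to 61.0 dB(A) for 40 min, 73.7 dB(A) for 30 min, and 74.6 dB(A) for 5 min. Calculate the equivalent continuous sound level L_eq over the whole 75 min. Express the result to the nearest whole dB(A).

71 dB(A)

The energy average is taken in the linear domain: L_eq = 10·log₁₀[(Σ tᵢ·10^(Lᵢ/10))/T], T = 75 min.
Σ tᵢ·10^(Lᵢ/10) = 40·10^(61.0/10) + 30·10^(73.7/10) + 5·10^(74.6/10) = 8.978e+08.
L_eq = 10·log₁₀(8.978e+08/75) = 70.78 dB(A).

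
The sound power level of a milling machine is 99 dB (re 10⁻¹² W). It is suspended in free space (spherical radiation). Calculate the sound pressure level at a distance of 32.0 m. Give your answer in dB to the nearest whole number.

L_p = L_w − 10·log₁₀(4π·r²) with r = 32.0 m.
4π·r² = 1.287e+04 m², 10·log₁₀ of that is 41.095 dB.
L_p = 99 − 41.095 = 57.90 dB.

58 dB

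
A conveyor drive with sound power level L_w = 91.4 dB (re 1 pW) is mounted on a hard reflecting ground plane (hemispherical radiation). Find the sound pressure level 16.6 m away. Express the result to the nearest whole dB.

L_p = L_w − 10·log₁₀(2π·r²) with r = 16.6 m.
2π·r² = 1731 m², 10·log₁₀ of that is 32.384 dB.
L_p = 91.4 − 32.384 = 59.02 dB.

59 dB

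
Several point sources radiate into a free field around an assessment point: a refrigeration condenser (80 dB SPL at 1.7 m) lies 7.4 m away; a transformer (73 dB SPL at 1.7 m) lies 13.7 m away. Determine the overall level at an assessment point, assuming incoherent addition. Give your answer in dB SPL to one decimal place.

67.5 dB SPL

Propagate each source to the receiver with L = L_ref − 20·log₁₀(r/r_ref), then add intensities.
refrigeration condenser: 80 − 20·log₁₀(7.4/1.7) = 80 − 12.78 = 67.22 dB SPL.
transformer: 73 − 20·log₁₀(13.7/1.7) = 73 − 18.13 = 54.87 dB SPL.
Σ 10^(L/10) = 5.585e+06 → L_total = 10·log₁₀(5.585e+06) = 67.47 dB SPL.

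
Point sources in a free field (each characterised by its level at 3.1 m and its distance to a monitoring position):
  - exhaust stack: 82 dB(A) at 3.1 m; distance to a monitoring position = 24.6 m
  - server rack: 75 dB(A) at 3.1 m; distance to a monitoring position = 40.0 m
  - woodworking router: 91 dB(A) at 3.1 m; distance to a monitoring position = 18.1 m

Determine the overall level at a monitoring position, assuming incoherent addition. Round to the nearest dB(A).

First find each source's level at the receiver (point-source: −20·log₁₀(r/r_ref)), then combine on an intensity basis.
exhaust stack: 82 − 20·log₁₀(24.6/3.1) = 82 − 17.99 = 64.01 dB(A).
server rack: 75 − 20·log₁₀(40.0/3.1) = 75 − 22.21 = 52.79 dB(A).
woodworking router: 91 − 20·log₁₀(18.1/3.1) = 91 − 15.33 = 75.67 dB(A).
Σ 10^(L/10) = 3.964e+07 → L_total = 10·log₁₀(3.964e+07) = 75.98 dB(A).

76 dB(A)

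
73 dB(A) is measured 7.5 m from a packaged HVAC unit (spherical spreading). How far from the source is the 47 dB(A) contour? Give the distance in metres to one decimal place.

For a point source L₁ − L₂ = 20·log₁₀(r₂/r₁), so r₂ = r₁·10^((L₁−L₂)/20).
r₂ = 7.5·10^((73−47)/20) = 7.5·10^(26.0/20) = 149.64 m.

149.6 m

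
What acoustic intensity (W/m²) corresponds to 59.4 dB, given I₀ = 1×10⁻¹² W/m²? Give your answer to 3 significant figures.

8.71e-07 W/m²

I/I₀ = 10^(59.4/10) = 8.71e+05, so I = 8.71e+05 × 10⁻¹² W/m².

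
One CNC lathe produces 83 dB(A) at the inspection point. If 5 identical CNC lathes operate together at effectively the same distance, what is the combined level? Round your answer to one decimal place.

90.0 dB(A)

With 5 equal, uncorrelated contributions the intensity is 5× that of one unit, giving a rise of 10·log₁₀ 5.
L_total = 83 + 10·log₁₀(5) = 83 + 6.990 = 89.99 dB(A).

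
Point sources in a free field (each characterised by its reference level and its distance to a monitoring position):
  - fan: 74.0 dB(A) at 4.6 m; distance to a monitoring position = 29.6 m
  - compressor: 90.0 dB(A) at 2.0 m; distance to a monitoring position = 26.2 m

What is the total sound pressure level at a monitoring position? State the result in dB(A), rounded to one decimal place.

68.1 dB(A)

Propagate each source to the receiver with L = L_ref − 20·log₁₀(r/r_ref), then add intensities.
fan: 74.0 − 20·log₁₀(29.6/4.6) = 74.0 − 16.17 = 57.83 dB(A).
compressor: 90.0 − 20·log₁₀(26.2/2.0) = 90.0 − 22.35 = 67.65 dB(A).
Σ 10^(L/10) = 6.434e+06 → L_total = 10·log₁₀(6.434e+06) = 68.08 dB(A).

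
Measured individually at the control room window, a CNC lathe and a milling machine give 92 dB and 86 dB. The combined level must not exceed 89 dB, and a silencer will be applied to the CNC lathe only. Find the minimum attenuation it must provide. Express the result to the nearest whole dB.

Fixed contribution from the other source: Σ 10^(L/10) = 10^(86/10) = 3.981e+08 (86.00 dB).
The limit corresponds to 10^(89/10) = 7.943e+08; subtracting the fixed part leaves 3.962e+08 for the CNC lathe, i.e. 85.98 dB.
So the CNC lathe must be reduced from 92 to 85.98 dB: IL = 6.02 dB.

6 dB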